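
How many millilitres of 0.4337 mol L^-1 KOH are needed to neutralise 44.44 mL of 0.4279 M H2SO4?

n(H2SO4) = 0.4279 mol/L x 0.04444 L = 0.01902 mol.
The neutralisation is 1 H2SO4 : 2 KOH, so n(KOH) = 0.01902 x 2/1 = 0.03803 mol.
V(KOH) = 0.03803 / 0.4337 = 0.08769 L = 87.7 mL.

87.7 mL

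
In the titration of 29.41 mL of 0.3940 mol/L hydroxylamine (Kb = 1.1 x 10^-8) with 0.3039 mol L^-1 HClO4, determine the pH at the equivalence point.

n(NH2OH) = 0.3940 x 0.02941 = 0.01159 mol; V(HClO4) at equivalence = 0.01159/0.3039 = 0.03813 L.
At equivalence the base is fully converted to NH3OH+; total volume = 0.06754 L, so [NH3OH+] = 0.01159/0.06754 = 0.1716 M.
Ka(NH3OH+) = Kw/Kb = 1.0e-14 / 1.1 x 10^-8 = 9.09e-7.
[H^+] = sqrt(Ka x [NH3OH+]) = sqrt(9.09e-7 x 0.1716) = 0.000395 M.
pH = -log(0.000395) = 3.40.

3.40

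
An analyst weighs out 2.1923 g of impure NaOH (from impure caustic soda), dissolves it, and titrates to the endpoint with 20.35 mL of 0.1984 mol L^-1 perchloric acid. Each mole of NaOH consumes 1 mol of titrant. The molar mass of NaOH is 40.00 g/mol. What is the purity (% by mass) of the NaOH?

7.37%

n(HClO4) = 0.1984 x 0.02035 = 0.004037 mol.
n(NaOH) = 0.004037 / 1 = 0.004037 mol.
mass of NaOH = 0.004037 x 40.00 = 0.1615 g.
% purity = 0.1615 / 2.1923 x 100 = 7.37%.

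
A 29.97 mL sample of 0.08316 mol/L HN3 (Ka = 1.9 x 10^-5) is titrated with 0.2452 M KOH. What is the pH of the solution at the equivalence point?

8.76

n(HN3) = 0.08316 x 0.02997 = 0.002492 mol; V(KOH) at equivalence = 0.002492/0.2452 = 0.01016 L.
At equivalence all the acid is converted to N3-; total volume = 0.02997 + 0.01016 = 0.04013 L, so [N3-] = 0.002492/0.04013 = 0.06210 M.
Kb = Kw/Ka = 1.0e-14 / 1.9 x 10^-5 = 5.26e-10.
[OH^-] = sqrt(Kb x [N3-]) = sqrt(5.26e-10 x 0.06210) = 5.72e-6 M.
pOH = 5.24, so pH = 14.00 - 5.24 = 8.76.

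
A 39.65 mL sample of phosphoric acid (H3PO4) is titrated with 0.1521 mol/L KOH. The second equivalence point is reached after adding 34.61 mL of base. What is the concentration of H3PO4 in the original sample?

n(KOH) = 0.1521 x 0.03461 = 0.005264 mol.
At the second equivalence point, 2 mol OH^- react per mol H3PO4, so n(H3PO4) = 0.005264 / 2 = 0.002632 mol.
[H3PO4] = 0.002632 / 0.03965 L = 0.0664 M.

0.0664 M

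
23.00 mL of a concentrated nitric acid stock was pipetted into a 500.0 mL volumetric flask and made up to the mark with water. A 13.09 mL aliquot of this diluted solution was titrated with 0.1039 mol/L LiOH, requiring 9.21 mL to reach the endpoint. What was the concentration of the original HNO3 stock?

n(LiOH) = 0.1039 x 0.009210 = 0.0009569 mol.
n(HNO3) in the aliquot = 0.0009569 mol.
[diluted HNO3] = 0.0009569 / 0.01309 = 0.07310 M.
Dilution factor = 500.0/23.00 = 21.74, so [stock] = 0.07310 x 21.74 = 1.59 M.

1.59 M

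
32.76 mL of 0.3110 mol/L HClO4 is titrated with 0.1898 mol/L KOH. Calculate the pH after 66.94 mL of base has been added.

n(acid) = 0.3110 x 0.03276 = 0.01019 mol; n(KOH) added = 0.1898 x 0.06694 = 0.01271 mol.
Base is in excess by 0.01271 - 0.01019 = 0.002517 mol in a total volume of 0.09970 L.
[OH^-] = 0.002517/0.09970 = 0.02524 M, so pOH = 1.60 and pH = 14.00 - 1.60 = 12.40.

12.40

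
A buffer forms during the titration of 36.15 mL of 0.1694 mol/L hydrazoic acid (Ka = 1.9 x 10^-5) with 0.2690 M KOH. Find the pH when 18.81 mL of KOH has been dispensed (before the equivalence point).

5.40

Initial n(HN3) = 0.1694 x 0.03615 = 0.006124 mol.
n(KOH) added = 0.2690 x 0.01881 = 0.005060 mol, converting that many moles of HN3 to N3-.
Remaining n(HN3) = 0.001064 mol; n(N3-) = 0.005060 mol.
By Henderson-Hasselbalch, pH = pKa + log([A^-]/[HA]) = 4.72 + log(0.005060/0.001064) = 4.72 + (+0.68) = 5.40.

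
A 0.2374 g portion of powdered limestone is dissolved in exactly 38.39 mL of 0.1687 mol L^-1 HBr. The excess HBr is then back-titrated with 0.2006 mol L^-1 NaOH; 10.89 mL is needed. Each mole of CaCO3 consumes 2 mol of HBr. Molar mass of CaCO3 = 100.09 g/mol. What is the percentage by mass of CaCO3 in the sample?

90.5%

Total n(HBr) added = 0.1687 x 0.03839 = 0.006476 mol.
n(NaOH) used = 0.2006 x 0.01089 = 0.002185 mol, which equals the excess n(HBr).
So n(HBr) consumed by the sample = 0.006476 - 0.002185 = 0.004292 mol.
n(CaCO3) = 0.004292 / 2 = 0.002146 mol.
mass CaCO3 = 0.002146 x 100.09 = 0.2148 g, so %CaCO3 = 0.2148/0.2374 x 100 = 90.5%.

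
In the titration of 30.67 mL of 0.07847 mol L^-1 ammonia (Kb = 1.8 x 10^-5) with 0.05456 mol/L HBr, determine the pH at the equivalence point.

5.37

n(NH3) = 0.07847 x 0.03067 = 0.002407 mol; V(HBr) at equivalence = 0.002407/0.05456 = 0.04411 L.
At equivalence the base is fully converted to NH4+; total volume = 0.07478 L, so [NH4+] = 0.002407/0.07478 = 0.03218 M.
Ka(NH4+) = Kw/Kb = 1.0e-14 / 1.8 x 10^-5 = 5.56e-10.
[H^+] = sqrt(Ka x [NH4+]) = sqrt(5.56e-10 x 0.03218) = 4.23e-6 M.
pH = -log(4.23e-6) = 5.37.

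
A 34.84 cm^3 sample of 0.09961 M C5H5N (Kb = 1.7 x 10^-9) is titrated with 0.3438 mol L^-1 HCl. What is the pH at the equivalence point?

3.17

n(C5H5N) = 0.09961 x 0.03484 = 0.003470 mol; V(HCl) at equivalence = 0.003470/0.3438 = 0.01009 L.
At equivalence the base is fully converted to C5H5NH+; total volume = 0.04493 L, so [C5H5NH+] = 0.003470/0.04493 = 0.07723 M.
Ka(C5H5NH+) = Kw/Kb = 1.0e-14 / 1.7 x 10^-9 = 5.88e-6.
[H^+] = sqrt(Ka x [C5H5NH+]) = sqrt(5.88e-6 x 0.07723) = 0.000674 M.
pH = -log(0.000674) = 3.17.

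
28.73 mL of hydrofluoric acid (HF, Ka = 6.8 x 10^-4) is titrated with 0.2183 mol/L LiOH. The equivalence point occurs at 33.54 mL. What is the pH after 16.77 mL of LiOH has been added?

16.77 mL is exactly half the equivalence volume (33.54/2), i.e. the half-equivalence point.
There, n(HA) = n(A^-), so pH = pKa = -log(6.8 x 10^-4) = 3.17.

3.17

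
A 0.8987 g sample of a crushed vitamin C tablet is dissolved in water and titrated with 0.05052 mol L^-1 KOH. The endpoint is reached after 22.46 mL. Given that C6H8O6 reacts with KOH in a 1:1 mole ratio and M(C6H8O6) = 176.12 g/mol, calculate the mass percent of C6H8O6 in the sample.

n(KOH) = 0.05052 x 0.02246 = 0.001135 mol.
n(C6H8O6) = 0.001135 / 1 = 0.001135 mol.
mass of C6H8O6 = 0.001135 x 176.12 = 0.1998 g.
% purity = 0.1998 / 0.8987 x 100 = 22.2%.

22.2%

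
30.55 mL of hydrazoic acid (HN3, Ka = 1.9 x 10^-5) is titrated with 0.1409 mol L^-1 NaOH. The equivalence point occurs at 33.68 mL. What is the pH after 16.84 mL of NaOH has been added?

4.72

16.84 mL is exactly half the equivalence volume (33.68/2), i.e. the half-equivalence point.
There, n(HA) = n(A^-), so pH = pKa = -log(1.9 x 10^-5) = 4.72.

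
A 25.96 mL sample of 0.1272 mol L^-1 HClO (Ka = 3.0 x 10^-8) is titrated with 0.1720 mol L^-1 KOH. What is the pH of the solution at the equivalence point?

10.19

n(HClO) = 0.1272 x 0.02596 = 0.003302 mol; V(KOH) at equivalence = 0.003302/0.1720 = 0.01920 L.
At equivalence all the acid is converted to ClO-; total volume = 0.02596 + 0.01920 = 0.04516 L, so [ClO-] = 0.003302/0.04516 = 0.07312 M.
Kb = Kw/Ka = 1.0e-14 / 3.0 x 10^-8 = 3.33e-7.
[OH^-] = sqrt(Kb x [ClO-]) = sqrt(3.33e-7 x 0.07312) = 0.000156 M.
pOH = 3.81, so pH = 14.00 - 3.81 = 10.19.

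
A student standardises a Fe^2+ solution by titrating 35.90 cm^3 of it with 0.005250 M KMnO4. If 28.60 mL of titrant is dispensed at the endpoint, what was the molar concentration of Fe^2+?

n(KMnO4) = 0.005250 x 0.02860 = 0.0001502 mol.
From the balanced equation, 1 mol KMnO4 reacts with 5 mol Fe^2+, so n(Fe^2+) = 0.0001502 x 5/1 = 0.0007508 mol.
[Fe^2+] = 0.0007508 / 0.03590 L = 0.0209 M.

0.0209 M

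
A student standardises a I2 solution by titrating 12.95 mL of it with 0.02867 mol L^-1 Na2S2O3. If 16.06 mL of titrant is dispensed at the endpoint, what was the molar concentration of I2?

n(Na2S2O3) = 0.02867 x 0.01606 = 0.0004604 mol.
From the balanced equation, 2 mol Na2S2O3 reacts with 1 mol I2, so n(I2) = 0.0004604 x 1/2 = 0.0002302 mol.
[I2] = 0.0002302 / 0.01295 L = 0.0178 M.

0.0178 M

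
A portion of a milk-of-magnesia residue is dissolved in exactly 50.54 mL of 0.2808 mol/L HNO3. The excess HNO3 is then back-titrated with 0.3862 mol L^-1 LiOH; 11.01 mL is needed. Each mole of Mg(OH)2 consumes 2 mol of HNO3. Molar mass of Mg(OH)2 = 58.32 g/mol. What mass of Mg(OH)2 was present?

Total n(HNO3) added = 0.2808 x 0.05054 = 0.01419 mol.
n(LiOH) used = 0.3862 x 0.01101 = 0.004252 mol, which equals the excess n(HNO3).
So n(HNO3) consumed by the sample = 0.01419 - 0.004252 = 0.009940 mol.
n(Mg(OH)2) = 0.009940 / 2 = 0.004970 mol.
mass = 0.004970 mol x 58.32 g/mol = 0.290 g.

0.290 g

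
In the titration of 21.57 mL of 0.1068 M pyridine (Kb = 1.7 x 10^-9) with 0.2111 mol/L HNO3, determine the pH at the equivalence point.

n(C5H5N) = 0.1068 x 0.02157 = 0.002304 mol; V(HNO3) at equivalence = 0.002304/0.2111 = 0.01091 L.
At equivalence the base is fully converted to C5H5NH+; total volume = 0.03248 L, so [C5H5NH+] = 0.002304/0.03248 = 0.07092 M.
Ka(C5H5NH+) = Kw/Kb = 1.0e-14 / 1.7 x 10^-9 = 5.88e-6.
[H^+] = sqrt(Ka x [C5H5NH+]) = sqrt(5.88e-6 x 0.07092) = 0.000646 M.
pH = -log(0.000646) = 3.19.

3.19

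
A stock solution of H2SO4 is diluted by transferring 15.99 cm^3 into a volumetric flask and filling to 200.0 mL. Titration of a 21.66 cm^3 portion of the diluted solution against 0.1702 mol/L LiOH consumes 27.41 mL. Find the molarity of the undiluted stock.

1.35 M

n(LiOH) = 0.1702 x 0.02741 = 0.004665 mol.
n(H2SO4) in the aliquot = 0.004665 x 1/2 = 0.002333 mol.
[diluted H2SO4] = 0.002333 / 0.02166 = 0.1077 M.
Dilution factor = 200.0/15.99 = 12.51, so [stock] = 0.1077 x 12.51 = 1.35 M.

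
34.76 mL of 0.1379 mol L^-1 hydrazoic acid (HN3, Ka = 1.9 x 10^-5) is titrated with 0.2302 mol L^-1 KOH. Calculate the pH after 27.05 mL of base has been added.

12.37

n(acid) = 0.1379 x 0.03476 = 0.004793 mol; n(KOH) added = 0.2302 x 0.02705 = 0.006227 mol.
Base is in excess by 0.006227 - 0.004793 = 0.001434 mol in a total volume of 0.06181 L.
[OH^-] = 0.001434/0.06181 = 0.02319 M, so pOH = 1.63 and pH = 14.00 - 1.63 = 12.37.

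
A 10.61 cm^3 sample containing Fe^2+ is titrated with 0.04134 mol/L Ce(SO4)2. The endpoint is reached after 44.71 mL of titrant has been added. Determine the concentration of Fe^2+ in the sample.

0.174 M

n(Ce(SO4)2) = 0.04134 x 0.04471 = 0.001848 mol.
From the balanced equation, 1 mol Ce(SO4)2 reacts with 1 mol Fe^2+, so n(Fe^2+) = 0.001848 x 1/1 = 0.001848 mol.
[Fe^2+] = 0.001848 / 0.01061 L = 0.174 M.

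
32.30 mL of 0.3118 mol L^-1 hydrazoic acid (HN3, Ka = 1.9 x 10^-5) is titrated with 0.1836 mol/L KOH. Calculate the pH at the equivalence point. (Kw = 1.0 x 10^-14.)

n(HN3) = 0.3118 x 0.03230 = 0.01007 mol; V(KOH) at equivalence = 0.01007/0.1836 = 0.05485 L.
At equivalence all the acid is converted to N3-; total volume = 0.03230 + 0.05485 = 0.08715 L, so [N3-] = 0.01007/0.08715 = 0.1156 M.
Kb = Kw/Ka = 1.0e-14 / 1.9 x 10^-5 = 5.26e-10.
[OH^-] = sqrt(Kb x [N3-]) = sqrt(5.26e-10 x 0.1156) = 7.80e-6 M.
pOH = 5.11, so pH = 14.00 - 5.11 = 8.89.

8.89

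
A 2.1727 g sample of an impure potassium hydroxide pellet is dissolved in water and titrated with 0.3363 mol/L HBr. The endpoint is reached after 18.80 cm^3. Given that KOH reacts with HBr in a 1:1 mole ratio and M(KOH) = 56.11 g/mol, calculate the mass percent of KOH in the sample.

16.3%

n(HBr) = 0.3363 x 0.01880 = 0.006322 mol.
n(KOH) = 0.006322 / 1 = 0.006322 mol.
mass of KOH = 0.006322 x 56.11 = 0.3548 g.
% purity = 0.3548 / 2.1727 x 100 = 16.3%.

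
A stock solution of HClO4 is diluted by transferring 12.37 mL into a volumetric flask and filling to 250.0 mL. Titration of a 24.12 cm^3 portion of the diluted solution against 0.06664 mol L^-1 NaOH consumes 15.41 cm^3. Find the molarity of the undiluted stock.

0.860 M

n(NaOH) = 0.06664 x 0.01541 = 0.001027 mol.
n(HClO4) in the aliquot = 0.001027 mol.
[diluted HClO4] = 0.001027 / 0.02412 = 0.04258 M.
Dilution factor = 250.0/12.37 = 20.21, so [stock] = 0.04258 x 20.21 = 0.860 M.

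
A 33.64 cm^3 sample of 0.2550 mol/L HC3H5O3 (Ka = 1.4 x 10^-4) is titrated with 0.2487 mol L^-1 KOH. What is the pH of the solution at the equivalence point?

8.48

n(HC3H5O3) = 0.2550 x 0.03364 = 0.008578 mol; V(KOH) at equivalence = 0.008578/0.2487 = 0.03449 L.
At equivalence all the acid is converted to C3H5O3-; total volume = 0.03364 + 0.03449 = 0.06813 L, so [C3H5O3-] = 0.008578/0.06813 = 0.1259 M.
Kb = Kw/Ka = 1.0e-14 / 1.4 x 10^-4 = 7.14e-11.
[OH^-] = sqrt(Kb x [C3H5O3-]) = sqrt(7.14e-11 x 0.1259) = 3.00e-6 M.
pOH = 5.52, so pH = 14.00 - 5.52 = 8.48.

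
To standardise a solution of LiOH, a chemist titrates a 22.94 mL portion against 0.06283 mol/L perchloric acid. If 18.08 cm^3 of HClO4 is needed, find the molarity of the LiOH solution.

n(HClO4) delivered = 0.06283 x 0.01808 = 0.001136 mol.
For a 1:1 reaction, n(LiOH) = 0.001136 mol.
[LiOH] = 0.001136 mol / 0.02294 L = 0.0495 M.

0.0495 M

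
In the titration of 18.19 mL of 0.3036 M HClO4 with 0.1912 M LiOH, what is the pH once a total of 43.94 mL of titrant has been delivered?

n(acid) = 0.3036 x 0.01819 = 0.005522 mol; n(LiOH) added = 0.1912 x 0.04394 = 0.008401 mol.
Base is in excess by 0.008401 - 0.005522 = 0.002879 mol in a total volume of 0.06213 L.
[OH^-] = 0.002879/0.06213 = 0.04634 M, so pOH = 1.33 and pH = 14.00 - 1.33 = 12.67.

12.67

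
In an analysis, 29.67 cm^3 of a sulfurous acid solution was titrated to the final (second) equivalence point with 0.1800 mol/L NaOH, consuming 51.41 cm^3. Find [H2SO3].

0.156 M

n(NaOH) = 0.1800 x 0.05141 = 0.009254 mol.
At the final (second) equivalence point, 2 mol OH^- react per mol H2SO3, so n(H2SO3) = 0.009254 / 2 = 0.004627 mol.
[H2SO3] = 0.004627 / 0.02967 L = 0.156 M.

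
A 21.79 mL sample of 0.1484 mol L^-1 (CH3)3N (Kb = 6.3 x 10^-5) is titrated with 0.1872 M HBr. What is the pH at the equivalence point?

5.44

n((CH3)3N) = 0.1484 x 0.02179 = 0.003234 mol; V(HBr) at equivalence = 0.003234/0.1872 = 0.01727 L.
At equivalence the base is fully converted to (CH3)3NH+; total volume = 0.03906 L, so [(CH3)3NH+] = 0.003234/0.03906 = 0.08278 M.
Ka((CH3)3NH+) = Kw/Kb = 1.0e-14 / 6.3 x 10^-5 = 1.59e-10.
[H^+] = sqrt(Ka x [(CH3)3NH+]) = sqrt(1.59e-10 x 0.08278) = 3.62e-6 M.
pH = -log(3.62e-6) = 5.44.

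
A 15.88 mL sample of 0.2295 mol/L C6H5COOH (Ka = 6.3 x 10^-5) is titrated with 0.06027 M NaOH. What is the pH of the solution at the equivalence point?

n(C6H5COOH) = 0.2295 x 0.01588 = 0.003644 mol; V(NaOH) at equivalence = 0.003644/0.06027 = 0.06047 L.
At equivalence all the acid is converted to C6H5COO-; total volume = 0.01588 + 0.06047 = 0.07635 L, so [C6H5COO-] = 0.003644/0.07635 = 0.04773 M.
Kb = Kw/Ka = 1.0e-14 / 6.3 x 10^-5 = 1.59e-10.
[OH^-] = sqrt(Kb x [C6H5COO-]) = sqrt(1.59e-10 x 0.04773) = 2.75e-6 M.
pOH = 5.56, so pH = 14.00 - 5.56 = 8.44.

8.44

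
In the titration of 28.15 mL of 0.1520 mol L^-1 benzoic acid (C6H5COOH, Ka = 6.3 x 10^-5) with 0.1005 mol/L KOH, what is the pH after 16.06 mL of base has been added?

Initial n(C6H5COOH) = 0.1520 x 0.02815 = 0.004279 mol.
n(KOH) added = 0.1005 x 0.01606 = 0.001614 mol, converting that many moles of C6H5COOH to C6H5COO-.
Remaining n(C6H5COOH) = 0.002665 mol; n(C6H5COO-) = 0.001614 mol.
By Henderson-Hasselbalch, pH = pKa + log([A^-]/[HA]) = 4.20 + log(0.001614/0.002665) = 4.20 + (-0.22) = 3.98.

3.98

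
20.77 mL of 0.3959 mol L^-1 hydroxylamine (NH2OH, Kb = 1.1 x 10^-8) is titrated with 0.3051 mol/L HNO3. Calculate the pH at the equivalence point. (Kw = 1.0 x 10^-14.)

n(NH2OH) = 0.3959 x 0.02077 = 0.008223 mol; V(HNO3) at equivalence = 0.008223/0.3051 = 0.02695 L.
At equivalence the base is fully converted to NH3OH+; total volume = 0.04772 L, so [NH3OH+] = 0.008223/0.04772 = 0.1723 M.
Ka(NH3OH+) = Kw/Kb = 1.0e-14 / 1.1 x 10^-8 = 9.09e-7.
[H^+] = sqrt(Ka x [NH3OH+]) = sqrt(9.09e-7 x 0.1723) = 0.000396 M.
pH = -log(0.000396) = 3.40.

3.40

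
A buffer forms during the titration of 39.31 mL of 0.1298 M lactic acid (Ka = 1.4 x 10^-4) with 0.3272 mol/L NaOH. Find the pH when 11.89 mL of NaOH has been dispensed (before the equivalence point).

4.36

Initial n(HC3H5O3) = 0.1298 x 0.03931 = 0.005102 mol.
n(NaOH) added = 0.3272 x 0.01189 = 0.003890 mol, converting that many moles of HC3H5O3 to C3H5O3-.
Remaining n(HC3H5O3) = 0.001212 mol; n(C3H5O3-) = 0.003890 mol.
By Henderson-Hasselbalch, pH = pKa + log([A^-]/[HA]) = 3.85 + log(0.003890/0.001212) = 3.85 + (+0.51) = 4.36.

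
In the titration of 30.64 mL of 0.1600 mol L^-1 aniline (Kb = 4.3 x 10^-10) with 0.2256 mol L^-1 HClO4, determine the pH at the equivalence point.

2.83

n(C6H5NH2) = 0.1600 x 0.03064 = 0.004902 mol; V(HClO4) at equivalence = 0.004902/0.2256 = 0.02173 L.
At equivalence the base is fully converted to C6H5NH3+; total volume = 0.05237 L, so [C6H5NH3+] = 0.004902/0.05237 = 0.09361 M.
Ka(C6H5NH3+) = Kw/Kb = 1.0e-14 / 4.3 x 10^-10 = 2.33e-5.
[H^+] = sqrt(Ka x [C6H5NH3+]) = sqrt(2.33e-5 x 0.09361) = 0.00148 M.
pH = -log(0.00148) = 2.83.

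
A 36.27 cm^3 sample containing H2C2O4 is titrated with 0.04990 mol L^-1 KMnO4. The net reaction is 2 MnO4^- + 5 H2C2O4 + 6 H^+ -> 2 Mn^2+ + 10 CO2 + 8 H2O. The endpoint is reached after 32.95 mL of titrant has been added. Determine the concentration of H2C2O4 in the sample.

n(KMnO4) = 0.04990 x 0.03295 = 0.001644 mol.
From the balanced equation, 2 mol KMnO4 reacts with 5 mol H2C2O4, so n(H2C2O4) = 0.001644 x 5/2 = 0.004111 mol.
[H2C2O4] = 0.004111 / 0.03627 L = 0.113 M.

0.113 M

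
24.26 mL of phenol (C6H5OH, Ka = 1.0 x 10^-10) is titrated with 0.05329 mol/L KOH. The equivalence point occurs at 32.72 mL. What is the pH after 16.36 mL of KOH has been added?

10.00

16.36 mL is exactly half the equivalence volume (32.72/2), i.e. the half-equivalence point.
There, n(HA) = n(A^-), so pH = pKa = -log(1.0 x 10^-10) = 10.00.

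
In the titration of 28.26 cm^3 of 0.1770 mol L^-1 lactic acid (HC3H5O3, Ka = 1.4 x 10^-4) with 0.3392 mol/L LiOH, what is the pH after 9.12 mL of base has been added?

4.06

Initial n(HC3H5O3) = 0.1770 x 0.02826 = 0.005002 mol.
n(LiOH) added = 0.3392 x 0.009120 = 0.003094 mol, converting that many moles of HC3H5O3 to C3H5O3-.
Remaining n(HC3H5O3) = 0.001909 mol; n(C3H5O3-) = 0.003094 mol.
By Henderson-Hasselbalch, pH = pKa + log([A^-]/[HA]) = 3.85 + log(0.003094/0.001909) = 3.85 + (+0.21) = 4.06.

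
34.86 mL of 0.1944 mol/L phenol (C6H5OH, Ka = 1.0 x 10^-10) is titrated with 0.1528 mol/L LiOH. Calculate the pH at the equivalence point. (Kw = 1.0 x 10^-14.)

n(C6H5OH) = 0.1944 x 0.03486 = 0.006777 mol; V(LiOH) at equivalence = 0.006777/0.1528 = 0.04435 L.
At equivalence all the acid is converted to C6H5O-; total volume = 0.03486 + 0.04435 = 0.07921 L, so [C6H5O-] = 0.006777/0.07921 = 0.08555 M.
Kb = Kw/Ka = 1.0e-14 / 1.0 x 10^-10 = 0.000100.
[OH^-] = sqrt(Kb x [C6H5O-]) = sqrt(0.000100 x 0.08555) = 0.00292 M.
pOH = 2.53, so pH = 14.00 - 2.53 = 11.47.

11.47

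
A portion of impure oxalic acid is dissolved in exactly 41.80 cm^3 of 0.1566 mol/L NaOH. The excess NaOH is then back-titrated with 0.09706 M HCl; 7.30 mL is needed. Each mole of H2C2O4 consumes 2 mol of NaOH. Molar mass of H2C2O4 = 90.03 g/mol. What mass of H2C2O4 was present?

Total n(NaOH) added = 0.1566 x 0.04180 = 0.006546 mol.
n(HCl) used = 0.09706 x 0.007300 = 0.0007085 mol, which equals the excess n(NaOH).
So n(NaOH) consumed by the sample = 0.006546 - 0.0007085 = 0.005837 mol.
n(H2C2O4) = 0.005837 / 2 = 0.002919 mol.
mass = 0.002919 mol x 90.03 g/mol = 0.263 g.

0.263 g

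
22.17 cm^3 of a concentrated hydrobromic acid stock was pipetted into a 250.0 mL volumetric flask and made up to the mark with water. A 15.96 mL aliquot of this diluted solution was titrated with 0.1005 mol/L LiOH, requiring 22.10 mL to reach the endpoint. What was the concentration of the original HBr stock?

1.57 M

n(LiOH) = 0.1005 x 0.02210 = 0.002221 mol.
n(HBr) in the aliquot = 0.002221 mol.
[diluted HBr] = 0.002221 / 0.01596 = 0.1392 M.
Dilution factor = 250.0/22.17 = 11.28, so [stock] = 0.1392 x 11.28 = 1.57 M.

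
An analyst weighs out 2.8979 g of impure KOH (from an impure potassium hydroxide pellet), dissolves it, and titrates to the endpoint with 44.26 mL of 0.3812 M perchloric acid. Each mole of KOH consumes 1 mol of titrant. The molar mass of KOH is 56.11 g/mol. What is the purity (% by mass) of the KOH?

32.7%

n(HClO4) = 0.3812 x 0.04426 = 0.01687 mol.
n(KOH) = 0.01687 / 1 = 0.01687 mol.
mass of KOH = 0.01687 x 56.11 = 0.9467 g.
% purity = 0.9467 / 2.8979 x 100 = 32.7%.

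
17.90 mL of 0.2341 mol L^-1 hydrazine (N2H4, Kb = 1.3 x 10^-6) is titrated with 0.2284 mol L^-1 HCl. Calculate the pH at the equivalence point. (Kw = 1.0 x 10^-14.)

n(N2H4) = 0.2341 x 0.01790 = 0.004190 mol; V(HCl) at equivalence = 0.004190/0.2284 = 0.01835 L.
At equivalence the base is fully converted to N2H5+; total volume = 0.03625 L, so [N2H5+] = 0.004190/0.03625 = 0.1156 M.
Ka(N2H5+) = Kw/Kb = 1.0e-14 / 1.3 x 10^-6 = 7.69e-9.
[H^+] = sqrt(Ka x [N2H5+]) = sqrt(7.69e-9 x 0.1156) = 2.98e-5 M.
pH = -log(2.98e-5) = 4.53.

4.53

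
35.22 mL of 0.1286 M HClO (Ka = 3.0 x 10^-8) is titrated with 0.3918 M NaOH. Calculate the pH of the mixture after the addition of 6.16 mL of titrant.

7.58

Initial n(HClO) = 0.1286 x 0.03522 = 0.004529 mol.
n(NaOH) added = 0.3918 x 0.006160 = 0.002413 mol, converting that many moles of HClO to ClO-.
Remaining n(HClO) = 0.002116 mol; n(ClO-) = 0.002413 mol.
By Henderson-Hasselbalch, pH = pKa + log([A^-]/[HA]) = 7.52 + log(0.002413/0.002116) = 7.52 + (+0.06) = 7.58.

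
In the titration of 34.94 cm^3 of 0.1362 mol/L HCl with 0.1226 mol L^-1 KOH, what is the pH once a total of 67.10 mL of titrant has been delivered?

12.53

n(acid) = 0.1362 x 0.03494 = 0.004759 mol; n(KOH) added = 0.1226 x 0.06710 = 0.008226 mol.
Base is in excess by 0.008226 - 0.004759 = 0.003468 mol in a total volume of 0.1020 L.
[OH^-] = 0.003468/0.1020 = 0.03398 M, so pOH = 1.47 and pH = 14.00 - 1.47 = 12.53.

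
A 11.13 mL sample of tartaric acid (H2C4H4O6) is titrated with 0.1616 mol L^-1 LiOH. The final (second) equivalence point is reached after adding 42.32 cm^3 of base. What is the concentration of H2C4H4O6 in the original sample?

n(LiOH) = 0.1616 x 0.04232 = 0.006839 mol.
At the final (second) equivalence point, 2 mol OH^- react per mol H2C4H4O6, so n(H2C4H4O6) = 0.006839 / 2 = 0.003419 mol.
[H2C4H4O6] = 0.003419 / 0.01113 L = 0.307 M.

0.307 M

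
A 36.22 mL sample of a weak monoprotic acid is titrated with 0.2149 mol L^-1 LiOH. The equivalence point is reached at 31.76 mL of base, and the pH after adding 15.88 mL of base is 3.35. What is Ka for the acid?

4.5 x 10^-4

15.88 mL is half of the equivalence volume, so this is the half-equivalence point where [HA] = [A^-].
At half-equivalence pH = pKa, so pKa = 3.35.
Ka = 10^(-3.35) = 4.5 x 10^-4.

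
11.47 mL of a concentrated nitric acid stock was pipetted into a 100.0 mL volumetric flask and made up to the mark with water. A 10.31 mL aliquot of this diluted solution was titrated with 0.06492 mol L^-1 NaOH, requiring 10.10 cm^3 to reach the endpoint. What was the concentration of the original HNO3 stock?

n(NaOH) = 0.06492 x 0.01010 = 0.0006557 mol.
n(HNO3) in the aliquot = 0.0006557 mol.
[diluted HNO3] = 0.0006557 / 0.01031 = 0.06360 M.
Dilution factor = 100.0/11.47 = 8.718, so [stock] = 0.06360 x 8.718 = 0.554 M.

0.554 M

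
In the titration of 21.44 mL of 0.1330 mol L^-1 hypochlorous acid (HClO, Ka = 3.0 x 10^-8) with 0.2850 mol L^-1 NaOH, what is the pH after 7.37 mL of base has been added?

Initial n(HClO) = 0.1330 x 0.02144 = 0.002852 mol.
n(NaOH) added = 0.2850 x 0.007370 = 0.002100 mol, converting that many moles of HClO to ClO-.
Remaining n(HClO) = 0.0007511 mol; n(ClO-) = 0.002100 mol.
By Henderson-Hasselbalch, pH = pKa + log([A^-]/[HA]) = 7.52 + log(0.002100/0.0007511) = 7.52 + (+0.45) = 7.97.

7.97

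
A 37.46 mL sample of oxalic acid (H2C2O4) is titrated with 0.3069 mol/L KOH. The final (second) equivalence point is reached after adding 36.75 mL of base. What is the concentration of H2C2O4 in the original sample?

n(KOH) = 0.3069 x 0.03675 = 0.01128 mol.
At the final (second) equivalence point, 2 mol OH^- react per mol H2C2O4, so n(H2C2O4) = 0.01128 / 2 = 0.005639 mol.
[H2C2O4] = 0.005639 / 0.03746 L = 0.151 M.

0.151 M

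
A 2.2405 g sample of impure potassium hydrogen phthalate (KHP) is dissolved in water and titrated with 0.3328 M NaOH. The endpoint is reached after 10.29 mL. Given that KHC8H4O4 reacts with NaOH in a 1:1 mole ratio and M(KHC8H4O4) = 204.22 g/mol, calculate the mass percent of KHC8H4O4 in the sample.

n(NaOH) = 0.3328 x 0.01029 = 0.003425 mol.
n(KHC8H4O4) = 0.003425 / 1 = 0.003425 mol.
mass of KHC8H4O4 = 0.003425 x 204.22 = 0.6994 g.
% purity = 0.6994 / 2.2405 x 100 = 31.2%.

31.2%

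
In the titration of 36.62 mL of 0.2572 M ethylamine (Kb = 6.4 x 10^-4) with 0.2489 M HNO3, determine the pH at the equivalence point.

5.85

n(C2H5NH2) = 0.2572 x 0.03662 = 0.009419 mol; V(HNO3) at equivalence = 0.009419/0.2489 = 0.03784 L.
At equivalence the base is fully converted to C2H5NH3+; total volume = 0.07446 L, so [C2H5NH3+] = 0.009419/0.07446 = 0.1265 M.
Ka(C2H5NH3+) = Kw/Kb = 1.0e-14 / 6.4 x 10^-4 = 1.56e-11.
[H^+] = sqrt(Ka x [C2H5NH3+]) = sqrt(1.56e-11 x 0.1265) = 1.41e-6 M.
pH = -log(1.41e-6) = 5.85.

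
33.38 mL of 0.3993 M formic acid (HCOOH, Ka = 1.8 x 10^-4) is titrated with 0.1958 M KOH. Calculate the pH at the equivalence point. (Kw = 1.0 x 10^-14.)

8.43

n(HCOOH) = 0.3993 x 0.03338 = 0.01333 mol; V(KOH) at equivalence = 0.01333/0.1958 = 0.06807 L.
At equivalence all the acid is converted to HCOO-; total volume = 0.03338 + 0.06807 = 0.1015 L, so [HCOO-] = 0.01333/0.1015 = 0.1314 M.
Kb = Kw/Ka = 1.0e-14 / 1.8 x 10^-4 = 5.56e-11.
[OH^-] = sqrt(Kb x [HCOO-]) = sqrt(5.56e-11 x 0.1314) = 2.70e-6 M.
pOH = 5.57, so pH = 14.00 - 5.57 = 8.43.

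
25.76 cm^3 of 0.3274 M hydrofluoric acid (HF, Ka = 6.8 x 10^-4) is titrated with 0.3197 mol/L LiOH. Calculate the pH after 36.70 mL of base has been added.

n(acid) = 0.3274 x 0.02576 = 0.008434 mol; n(LiOH) added = 0.3197 x 0.03670 = 0.01173 mol.
Base is in excess by 0.01173 - 0.008434 = 0.003299 mol in a total volume of 0.06246 L.
[OH^-] = 0.003299/0.06246 = 0.05282 M, so pOH = 1.28 and pH = 14.00 - 1.28 = 12.72.

12.72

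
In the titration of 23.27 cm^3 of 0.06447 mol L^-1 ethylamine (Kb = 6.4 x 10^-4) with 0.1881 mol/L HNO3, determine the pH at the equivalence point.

n(C2H5NH2) = 0.06447 x 0.02327 = 0.001500 mol; V(HNO3) at equivalence = 0.001500/0.1881 = 0.007976 L.
At equivalence the base is fully converted to C2H5NH3+; total volume = 0.03125 L, so [C2H5NH3+] = 0.001500/0.03125 = 0.04801 M.
Ka(C2H5NH3+) = Kw/Kb = 1.0e-14 / 6.4 x 10^-4 = 1.56e-11.
[H^+] = sqrt(Ka x [C2H5NH3+]) = sqrt(1.56e-11 x 0.04801) = 8.66e-7 M.
pH = -log(8.66e-7) = 6.06.

6.06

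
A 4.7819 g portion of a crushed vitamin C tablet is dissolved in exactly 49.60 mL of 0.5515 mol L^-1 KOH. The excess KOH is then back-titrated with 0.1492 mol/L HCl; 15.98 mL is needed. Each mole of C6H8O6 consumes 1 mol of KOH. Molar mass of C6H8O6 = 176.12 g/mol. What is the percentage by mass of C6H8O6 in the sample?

Total n(KOH) added = 0.5515 x 0.04960 = 0.02735 mol.
n(HCl) used = 0.1492 x 0.01598 = 0.002384 mol, which equals the excess n(KOH).
So n(KOH) consumed by the sample = 0.02735 - 0.002384 = 0.02497 mol.
n(C6H8O6) = 0.02497 / 1 = 0.02497 mol.
mass C6H8O6 = 0.02497 x 176.12 = 4.398 g, so %C6H8O6 = 4.398/4.7819 x 100 = 92.0%.

92.0%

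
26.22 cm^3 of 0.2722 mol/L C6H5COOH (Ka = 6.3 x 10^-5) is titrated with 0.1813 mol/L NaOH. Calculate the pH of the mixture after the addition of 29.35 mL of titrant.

Initial n(C6H5COOH) = 0.2722 x 0.02622 = 0.007137 mol.
n(NaOH) added = 0.1813 x 0.02935 = 0.005321 mol, converting that many moles of C6H5COOH to C6H5COO-.
Remaining n(C6H5COOH) = 0.001816 mol; n(C6H5COO-) = 0.005321 mol.
By Henderson-Hasselbalch, pH = pKa + log([A^-]/[HA]) = 4.20 + log(0.005321/0.001816) = 4.20 + (+0.47) = 4.67.

4.67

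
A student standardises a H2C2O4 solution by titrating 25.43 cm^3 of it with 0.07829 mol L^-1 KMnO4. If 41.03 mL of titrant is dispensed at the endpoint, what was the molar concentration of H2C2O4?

n(KMnO4) = 0.07829 x 0.04103 = 0.003212 mol.
From the balanced equation, 2 mol KMnO4 reacts with 5 mol H2C2O4, so n(H2C2O4) = 0.003212 x 5/2 = 0.008031 mol.
[H2C2O4] = 0.008031 / 0.02543 L = 0.316 M.

0.316 M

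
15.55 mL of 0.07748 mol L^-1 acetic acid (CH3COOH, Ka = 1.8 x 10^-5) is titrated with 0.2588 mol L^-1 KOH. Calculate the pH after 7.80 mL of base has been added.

n(acid) = 0.07748 x 0.01555 = 0.001205 mol; n(KOH) added = 0.2588 x 0.007800 = 0.002019 mol.
Base is in excess by 0.002019 - 0.001205 = 0.0008138 mol in a total volume of 0.02335 L.
[OH^-] = 0.0008138/0.02335 = 0.03485 M, so pOH = 1.46 and pH = 14.00 - 1.46 = 12.54.

12.54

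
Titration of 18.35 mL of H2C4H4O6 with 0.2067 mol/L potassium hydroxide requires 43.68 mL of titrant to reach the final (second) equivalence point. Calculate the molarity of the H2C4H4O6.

0.246 M

n(KOH) = 0.2067 x 0.04368 = 0.009029 mol.
At the final (second) equivalence point, 2 mol OH^- react per mol H2C4H4O6, so n(H2C4H4O6) = 0.009029 / 2 = 0.004514 mol.
[H2C4H4O6] = 0.004514 / 0.01835 L = 0.246 M.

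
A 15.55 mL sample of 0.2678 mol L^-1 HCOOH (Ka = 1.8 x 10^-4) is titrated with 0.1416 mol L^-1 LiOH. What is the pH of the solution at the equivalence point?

n(HCOOH) = 0.2678 x 0.01555 = 0.004164 mol; V(LiOH) at equivalence = 0.004164/0.1416 = 0.02941 L.
At equivalence all the acid is converted to HCOO-; total volume = 0.01555 + 0.02941 = 0.04496 L, so [HCOO-] = 0.004164/0.04496 = 0.09262 M.
Kb = Kw/Ka = 1.0e-14 / 1.8 x 10^-4 = 5.56e-11.
[OH^-] = sqrt(Kb x [HCOO-]) = sqrt(5.56e-11 x 0.09262) = 2.27e-6 M.
pOH = 5.64, so pH = 14.00 - 5.64 = 8.36.

8.36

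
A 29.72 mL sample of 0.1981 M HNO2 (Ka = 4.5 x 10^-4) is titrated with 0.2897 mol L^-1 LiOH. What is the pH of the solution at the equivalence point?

8.21

n(HNO2) = 0.1981 x 0.02972 = 0.005888 mol; V(LiOH) at equivalence = 0.005888/0.2897 = 0.02032 L.
At equivalence all the acid is converted to NO2-; total volume = 0.02972 + 0.02032 = 0.05004 L, so [NO2-] = 0.005888/0.05004 = 0.1176 M.
Kb = Kw/Ka = 1.0e-14 / 4.5 x 10^-4 = 2.22e-11.
[OH^-] = sqrt(Kb x [NO2-]) = sqrt(2.22e-11 x 0.1176) = 1.62e-6 M.
pOH = 5.79, so pH = 14.00 - 5.79 = 8.21.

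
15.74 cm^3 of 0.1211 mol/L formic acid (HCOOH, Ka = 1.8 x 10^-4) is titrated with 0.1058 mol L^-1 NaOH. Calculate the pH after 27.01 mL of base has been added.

n(acid) = 0.1211 x 0.01574 = 0.001906 mol; n(NaOH) added = 0.1058 x 0.02701 = 0.002858 mol.
Base is in excess by 0.002858 - 0.001906 = 0.0009515 mol in a total volume of 0.04275 L.
[OH^-] = 0.0009515/0.04275 = 0.02226 M, so pOH = 1.65 and pH = 14.00 - 1.65 = 12.35.

12.35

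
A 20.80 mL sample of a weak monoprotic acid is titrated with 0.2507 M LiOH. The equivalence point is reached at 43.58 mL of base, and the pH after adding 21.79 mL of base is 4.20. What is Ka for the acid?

21.79 mL is half of the equivalence volume, so this is the half-equivalence point where [HA] = [A^-].
At half-equivalence pH = pKa, so pKa = 4.20.
Ka = 10^(-4.20) = 6.3 x 10^-5.

6.3 x 10^-5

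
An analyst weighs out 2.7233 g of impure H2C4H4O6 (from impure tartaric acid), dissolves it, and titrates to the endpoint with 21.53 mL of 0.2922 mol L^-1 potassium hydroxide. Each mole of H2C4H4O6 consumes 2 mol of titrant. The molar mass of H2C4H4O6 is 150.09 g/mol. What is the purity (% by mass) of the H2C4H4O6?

n(KOH) = 0.2922 x 0.02153 = 0.006291 mol.
n(H2C4H4O6) = 0.006291 / 2 = 0.003146 mol.
mass of H2C4H4O6 = 0.003146 x 150.09 = 0.4721 g.
% purity = 0.4721 / 2.7233 x 100 = 17.3%.

17.3%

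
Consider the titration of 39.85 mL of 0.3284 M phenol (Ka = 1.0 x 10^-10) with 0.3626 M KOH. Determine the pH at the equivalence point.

11.62

n(C6H5OH) = 0.3284 x 0.03985 = 0.01309 mol; V(KOH) at equivalence = 0.01309/0.3626 = 0.03609 L.
At equivalence all the acid is converted to C6H5O-; total volume = 0.03985 + 0.03609 = 0.07594 L, so [C6H5O-] = 0.01309/0.07594 = 0.1723 M.
Kb = Kw/Ka = 1.0e-14 / 1.0 x 10^-10 = 0.000100.
[OH^-] = sqrt(Kb x [C6H5O-]) = sqrt(0.000100 x 0.1723) = 0.00415 M.
pOH = 2.38, so pH = 14.00 - 2.38 = 11.62.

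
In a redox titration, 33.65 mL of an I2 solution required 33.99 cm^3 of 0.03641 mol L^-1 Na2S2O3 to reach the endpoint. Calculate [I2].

n(Na2S2O3) = 0.03641 x 0.03399 = 0.001238 mol.
From the balanced equation, 2 mol Na2S2O3 reacts with 1 mol I2, so n(I2) = 0.001238 x 1/2 = 0.0006188 mol.
[I2] = 0.0006188 / 0.03365 L = 0.0184 M.

0.0184 M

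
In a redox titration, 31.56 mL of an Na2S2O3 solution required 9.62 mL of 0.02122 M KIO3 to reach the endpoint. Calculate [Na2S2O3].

n(KIO3) = 0.02122 x 0.009620 = 0.0002041 mol.
From the balanced equation, 1 mol KIO3 reacts with 6 mol Na2S2O3, so n(Na2S2O3) = 0.0002041 x 6/1 = 0.001225 mol.
[Na2S2O3] = 0.001225 / 0.03156 L = 0.0388 M.

0.0388 M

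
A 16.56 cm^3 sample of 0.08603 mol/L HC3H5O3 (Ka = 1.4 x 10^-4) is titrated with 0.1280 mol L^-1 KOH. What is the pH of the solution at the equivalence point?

n(HC3H5O3) = 0.08603 x 0.01656 = 0.001425 mol; V(KOH) at equivalence = 0.001425/0.1280 = 0.01113 L.
At equivalence all the acid is converted to C3H5O3-; total volume = 0.01656 + 0.01113 = 0.02769 L, so [C3H5O3-] = 0.001425/0.02769 = 0.05145 M.
Kb = Kw/Ka = 1.0e-14 / 1.4 x 10^-4 = 7.14e-11.
[OH^-] = sqrt(Kb x [C3H5O3-]) = sqrt(7.14e-11 x 0.05145) = 1.92e-6 M.
pOH = 5.72, so pH = 14.00 - 5.72 = 8.28.

8.28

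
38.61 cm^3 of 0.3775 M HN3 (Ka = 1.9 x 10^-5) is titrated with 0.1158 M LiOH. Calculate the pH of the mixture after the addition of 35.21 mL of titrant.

4.31

Initial n(HN3) = 0.3775 x 0.03861 = 0.01458 mol.
n(LiOH) added = 0.1158 x 0.03521 = 0.004077 mol, converting that many moles of HN3 to N3-.
Remaining n(HN3) = 0.01050 mol; n(N3-) = 0.004077 mol.
By Henderson-Hasselbalch, pH = pKa + log([A^-]/[HA]) = 4.72 + log(0.004077/0.01050) = 4.72 + (-0.41) = 4.31.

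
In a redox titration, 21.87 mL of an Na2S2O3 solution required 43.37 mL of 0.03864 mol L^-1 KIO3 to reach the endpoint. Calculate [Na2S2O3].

n(KIO3) = 0.03864 x 0.04337 = 0.001676 mol.
From the balanced equation, 1 mol KIO3 reacts with 6 mol Na2S2O3, so n(Na2S2O3) = 0.001676 x 6/1 = 0.01005 mol.
[Na2S2O3] = 0.01005 / 0.02187 L = 0.460 M.

0.460 M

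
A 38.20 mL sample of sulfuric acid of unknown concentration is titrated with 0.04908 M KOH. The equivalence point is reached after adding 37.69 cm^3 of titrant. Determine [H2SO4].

n(KOH) delivered = 0.04908 x 0.03769 = 0.001850 mol.
The reaction is 1 H2SO4 + 2 KOH, so n(H2SO4) = 0.001850 x 1/2 = 0.0009249 mol.
[H2SO4] = 0.0009249 mol / 0.03820 L = 0.0242 M.

0.0242 M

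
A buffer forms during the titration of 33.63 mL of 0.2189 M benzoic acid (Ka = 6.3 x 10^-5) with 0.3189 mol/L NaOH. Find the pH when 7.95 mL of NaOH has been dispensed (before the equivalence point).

3.92

Initial n(C6H5COOH) = 0.2189 x 0.03363 = 0.007362 mol.
n(NaOH) added = 0.3189 x 0.007950 = 0.002535 mol, converting that many moles of C6H5COOH to C6H5COO-.
Remaining n(C6H5COOH) = 0.004826 mol; n(C6H5COO-) = 0.002535 mol.
By Henderson-Hasselbalch, pH = pKa + log([A^-]/[HA]) = 4.20 + log(0.002535/0.004826) = 4.20 + (-0.28) = 3.92.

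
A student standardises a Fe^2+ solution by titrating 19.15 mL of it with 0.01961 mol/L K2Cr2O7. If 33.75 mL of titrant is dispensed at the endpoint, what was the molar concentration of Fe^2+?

0.207 M

n(K2Cr2O7) = 0.01961 x 0.03375 = 0.0006618 mol.
From the balanced equation, 1 mol K2Cr2O7 reacts with 6 mol Fe^2+, so n(Fe^2+) = 0.0006618 x 6/1 = 0.003971 mol.
[Fe^2+] = 0.003971 / 0.01915 L = 0.207 M.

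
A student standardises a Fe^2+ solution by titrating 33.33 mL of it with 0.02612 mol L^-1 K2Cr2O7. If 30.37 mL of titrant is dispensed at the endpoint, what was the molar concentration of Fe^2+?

n(K2Cr2O7) = 0.02612 x 0.03037 = 0.0007933 mol.
From the balanced equation, 1 mol K2Cr2O7 reacts with 6 mol Fe^2+, so n(Fe^2+) = 0.0007933 x 6/1 = 0.004760 mol.
[Fe^2+] = 0.004760 / 0.03333 L = 0.143 M.

0.143 M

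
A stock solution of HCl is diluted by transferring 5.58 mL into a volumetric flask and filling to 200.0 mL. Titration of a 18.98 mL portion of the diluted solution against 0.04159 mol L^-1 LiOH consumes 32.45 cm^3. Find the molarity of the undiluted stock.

n(LiOH) = 0.04159 x 0.03245 = 0.001350 mol.
n(HCl) in the aliquot = 0.001350 mol.
[diluted HCl] = 0.001350 / 0.01898 = 0.07111 M.
Dilution factor = 200.0/5.580 = 35.84, so [stock] = 0.07111 x 35.84 = 2.55 M.

2.55 M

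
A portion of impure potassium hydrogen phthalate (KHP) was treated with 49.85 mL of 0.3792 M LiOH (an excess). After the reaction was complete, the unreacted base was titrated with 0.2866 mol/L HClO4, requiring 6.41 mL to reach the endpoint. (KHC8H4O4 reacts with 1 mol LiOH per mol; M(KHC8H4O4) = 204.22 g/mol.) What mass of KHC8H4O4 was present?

3.49 g

Total n(LiOH) added = 0.3792 x 0.04985 = 0.01890 mol.
n(HClO4) used = 0.2866 x 0.006410 = 0.001837 mol, which equals the excess n(LiOH).
So n(LiOH) consumed by the sample = 0.01890 - 0.001837 = 0.01707 mol.
n(KHC8H4O4) = 0.01707 / 1 = 0.01707 mol.
mass = 0.01707 mol x 204.22 g/mol = 3.49 g.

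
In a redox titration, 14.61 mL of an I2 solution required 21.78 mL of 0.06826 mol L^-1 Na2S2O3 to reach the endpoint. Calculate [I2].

n(Na2S2O3) = 0.06826 x 0.02178 = 0.001487 mol.
From the balanced equation, 2 mol Na2S2O3 reacts with 1 mol I2, so n(I2) = 0.001487 x 1/2 = 0.0007434 mol.
[I2] = 0.0007434 / 0.01461 L = 0.0509 M.

0.0509 M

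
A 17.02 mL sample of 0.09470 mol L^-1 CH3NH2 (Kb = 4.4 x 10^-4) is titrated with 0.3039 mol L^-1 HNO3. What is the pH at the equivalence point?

5.89

n(CH3NH2) = 0.09470 x 0.01702 = 0.001612 mol; V(HNO3) at equivalence = 0.001612/0.3039 = 0.005304 L.
At equivalence the base is fully converted to CH3NH3+; total volume = 0.02232 L, so [CH3NH3+] = 0.001612/0.02232 = 0.07220 M.
Ka(CH3NH3+) = Kw/Kb = 1.0e-14 / 4.4 x 10^-4 = 2.27e-11.
[H^+] = sqrt(Ka x [CH3NH3+]) = sqrt(2.27e-11 x 0.07220) = 1.28e-6 M.
pH = -log(1.28e-6) = 5.89.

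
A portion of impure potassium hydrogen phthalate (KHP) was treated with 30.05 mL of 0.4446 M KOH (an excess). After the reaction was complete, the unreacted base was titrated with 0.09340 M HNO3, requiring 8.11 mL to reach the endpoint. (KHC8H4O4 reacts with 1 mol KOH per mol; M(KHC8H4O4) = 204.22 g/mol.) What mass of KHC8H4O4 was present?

Total n(KOH) added = 0.4446 x 0.03005 = 0.01336 mol.
n(HNO3) used = 0.09340 x 0.008110 = 0.0007575 mol, which equals the excess n(KOH).
So n(KOH) consumed by the sample = 0.01336 - 0.0007575 = 0.01260 mol.
n(KHC8H4O4) = 0.01260 / 1 = 0.01260 mol.
mass = 0.01260 mol x 204.22 g/mol = 2.57 g.

2.57 g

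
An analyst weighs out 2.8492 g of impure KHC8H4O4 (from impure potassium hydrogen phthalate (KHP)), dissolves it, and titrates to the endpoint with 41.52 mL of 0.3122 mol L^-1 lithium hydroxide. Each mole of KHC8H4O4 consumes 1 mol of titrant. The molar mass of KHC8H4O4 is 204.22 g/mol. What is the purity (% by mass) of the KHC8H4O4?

n(LiOH) = 0.3122 x 0.04152 = 0.01296 mol.
n(KHC8H4O4) = 0.01296 / 1 = 0.01296 mol.
mass of KHC8H4O4 = 0.01296 x 204.22 = 2.647 g.
% purity = 2.647 / 2.8492 x 100 = 92.9%.

92.9%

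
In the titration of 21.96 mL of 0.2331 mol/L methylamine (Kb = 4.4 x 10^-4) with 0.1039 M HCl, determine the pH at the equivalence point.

n(CH3NH2) = 0.2331 x 0.02196 = 0.005119 mol; V(HCl) at equivalence = 0.005119/0.1039 = 0.04927 L.
At equivalence the base is fully converted to CH3NH3+; total volume = 0.07123 L, so [CH3NH3+] = 0.005119/0.07123 = 0.07187 M.
Ka(CH3NH3+) = Kw/Kb = 1.0e-14 / 4.4 x 10^-4 = 2.27e-11.
[H^+] = sqrt(Ka x [CH3NH3+]) = sqrt(2.27e-11 x 0.07187) = 1.28e-6 M.
pH = -log(1.28e-6) = 5.89.

5.89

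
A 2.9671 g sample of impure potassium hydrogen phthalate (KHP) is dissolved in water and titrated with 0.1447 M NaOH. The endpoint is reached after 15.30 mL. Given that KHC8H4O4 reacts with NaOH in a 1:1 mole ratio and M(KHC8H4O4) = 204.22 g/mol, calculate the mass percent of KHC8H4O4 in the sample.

15.2%

n(NaOH) = 0.1447 x 0.01530 = 0.002214 mol.
n(KHC8H4O4) = 0.002214 / 1 = 0.002214 mol.
mass of KHC8H4O4 = 0.002214 x 204.22 = 0.4521 g.
% purity = 0.4521 / 2.9671 x 100 = 15.2%.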